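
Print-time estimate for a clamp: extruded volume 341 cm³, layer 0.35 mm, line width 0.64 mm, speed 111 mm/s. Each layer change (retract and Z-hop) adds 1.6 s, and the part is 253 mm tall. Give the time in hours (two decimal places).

Extrusion cross-section = 0.35 × 0.64, so 0.224 mm².
Total extruded path = 341000/0.224 = 1522321.4 mm.
Print-move time = 1522321.4 / 111 = 13714.6 s.
Layer count = ceil(253 / 0.35) = 723.
Layer-change overhead = 723 × 1.6 = 1156.8 s.
Altogether 13714.6 + 1156.8 = 14871.4 s, i.e. 4.13 hours.

4.13 hours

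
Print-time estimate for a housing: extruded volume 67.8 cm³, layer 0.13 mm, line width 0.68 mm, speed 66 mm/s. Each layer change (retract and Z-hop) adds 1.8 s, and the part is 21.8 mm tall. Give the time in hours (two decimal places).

Bead cross-section = 0.13 × 0.68, so 0.0884 mm².
Toolpath length = 67.8 cm³ / 0.0884 mm² = 67800 / 0.0884 = 766968.3 mm.
Time extruding = 766968.3 / 66, so 11620.7 s.
Layer count = ceil(21.8 / 0.13) = 168.
Z-hop total = 168 × 1.8, so 302.4 s.
Total = 11620.7 + 302.4 = 11923.1 s = 3.31 hours.

3.31 hours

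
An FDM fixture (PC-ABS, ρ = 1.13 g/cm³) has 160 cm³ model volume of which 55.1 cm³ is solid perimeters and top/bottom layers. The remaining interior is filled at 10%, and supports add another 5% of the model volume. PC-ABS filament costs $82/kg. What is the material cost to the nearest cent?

Interior volume = 160 − 55.1 = 104.9 cm³.
Deposited infill = 0.10 × 104.9, so 10.49 cm³.
Support: 0.05 × 160 → 8 cm³.
Total extruded = 55.1 + 10.49 + 8, so 73.59 cm³.
Mass = 73.59 × 1.13, so 83.1567 g.
At $82/kg: 83.1567/1000 × 82 = $6.82.

$6.82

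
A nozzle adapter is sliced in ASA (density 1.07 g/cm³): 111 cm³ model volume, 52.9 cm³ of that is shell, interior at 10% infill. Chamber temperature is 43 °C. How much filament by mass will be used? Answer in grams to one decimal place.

62.8 g

Interior volume = 111 − 52.9, so 58.1 cm³.
Infill volume: 0.10 × 58.1 → 5.81 cm³.
Deposited volume = 52.9 + 5.81, so 58.71 cm³.
Mass = 58.71 × 1.07, so 62.8197 g.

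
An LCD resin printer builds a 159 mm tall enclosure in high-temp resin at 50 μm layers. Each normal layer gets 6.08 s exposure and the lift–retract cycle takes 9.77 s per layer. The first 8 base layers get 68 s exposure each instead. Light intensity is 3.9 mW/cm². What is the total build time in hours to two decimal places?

Number of layers: 159 / 0.05 → 3180 (rounded up).
Burn-in layers: 8 × (68 + 9.77) → 622.16 s.
Regular layers: 3172 × (6.08 + 9.77) → 50276.2 s.
Sum: 622.16 + 50276.2 = 50898.36 s → 14.14 hours.

14.14 hours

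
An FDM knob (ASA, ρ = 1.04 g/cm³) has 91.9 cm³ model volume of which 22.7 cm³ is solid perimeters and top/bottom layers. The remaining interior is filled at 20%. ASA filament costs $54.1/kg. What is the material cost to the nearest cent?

Infill region = 91.9 − 22.7 = 69.2 cm³.
Deposited infill = 0.20 × 69.2, so 13.84 cm³.
Total extruded = 22.7 + 13.84, so 36.54 cm³.
Mass = 36.54 × 1.04 = 38.0016 g.
At $54.1/kg: 38.0016/1000 × 54.1 = $2.06.

$2.06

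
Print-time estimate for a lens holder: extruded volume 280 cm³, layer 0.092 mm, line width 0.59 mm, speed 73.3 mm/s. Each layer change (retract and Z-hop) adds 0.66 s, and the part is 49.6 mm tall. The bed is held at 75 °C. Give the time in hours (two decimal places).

Extrusion cross-section: 0.092 × 0.59 → 0.05428 mm².
Total extruded path = 280000/0.05428 = 5158437.7 mm.
Time extruding: 5158437.7 / 73.3 → 70374.3 s.
Layer count = ceil(49.6 / 0.092) = 540.
Non-print overhead = 540 × 0.66 = 356.4 s.
Total = 70374.3 + 356.4 = 70730.7 s = 19.65 hours.

19.65 hours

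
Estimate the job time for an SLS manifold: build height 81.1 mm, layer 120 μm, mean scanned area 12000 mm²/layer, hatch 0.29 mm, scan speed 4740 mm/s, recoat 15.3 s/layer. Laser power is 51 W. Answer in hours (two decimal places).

4.51 hours

Layer count = ceil(81.1 / 0.12) = 676.
Hatch length per layer: 12000 / 0.29 → 41379.3 mm.
Scan time per layer = 41379.3 / 4740, so 8.7298 s.
Per-layer time: 8.7298 + 15.3 → 24.0298 s.
Build time = 676 × 24.0298 = 16244.1448 s = 4.51 hours.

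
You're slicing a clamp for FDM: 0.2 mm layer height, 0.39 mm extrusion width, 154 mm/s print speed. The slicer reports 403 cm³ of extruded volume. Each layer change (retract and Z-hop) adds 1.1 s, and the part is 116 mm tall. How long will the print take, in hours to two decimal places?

Line area = 0.2 × 0.39 = 0.078 mm².
Total extruded path = 403000/0.078 = 5166666.7 mm.
Extrusion time = 5166666.7 / 154 = 33549.8 s.
Layers = ⌈116/0.2⌉ = 580.
Non-print overhead = 580 × 1.1 = 638 s.
Altogether 33549.8 + 638 = 34187.8 s, i.e. 9.50 hours.

9.50 hours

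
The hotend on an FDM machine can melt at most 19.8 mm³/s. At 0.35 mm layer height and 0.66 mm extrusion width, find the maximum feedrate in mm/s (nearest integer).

86 mm/s

A: 0.35 × 0.66 → 0.231 mm².
Max speed = 19.8 / 0.231 = 85.71 ≈ 86 mm/s.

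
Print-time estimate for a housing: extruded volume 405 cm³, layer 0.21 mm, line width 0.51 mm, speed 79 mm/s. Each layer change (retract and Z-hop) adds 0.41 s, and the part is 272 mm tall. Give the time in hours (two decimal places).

Extrusion cross-section = 0.21 × 0.51, so 0.1071 mm².
Path length: 405000 mm³ / 0.1071 mm² → 3781512.6 mm.
Print-move time = 3781512.6 / 79 = 47867.2 s.
Number of layers: 272 / 0.21 → 1296 (rounded up).
Non-print overhead: 1296 × 0.41 → 531.36 s.
Altogether 47867.2 + 531.36 = 48398.56 s, i.e. 13.44 hours.

13.44 hours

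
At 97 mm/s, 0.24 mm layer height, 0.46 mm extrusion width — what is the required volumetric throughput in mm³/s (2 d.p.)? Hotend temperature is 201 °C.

Bead cross-section = 0.24 × 0.46 = 0.1104 mm².
Q = v·A = 97 × 0.1104 = 10.71 mm³/s.

10.71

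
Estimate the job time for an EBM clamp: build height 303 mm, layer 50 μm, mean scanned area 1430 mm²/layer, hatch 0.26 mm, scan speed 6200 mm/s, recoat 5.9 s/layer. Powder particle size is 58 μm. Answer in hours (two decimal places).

11.42 hours

Number of layers: 303 / 0.05 → 6060 (rounded up).
Hatch length per layer = 1430 / 0.26 = 5500 mm.
Beam time per layer: 5500 / 6200 → 0.8871 s.
Time per layer: 0.8871 + 5.9 → 6.7871 s.
6060 layers × 6.7871 s/layer = 41129.826 s, i.e. 11.42 hours.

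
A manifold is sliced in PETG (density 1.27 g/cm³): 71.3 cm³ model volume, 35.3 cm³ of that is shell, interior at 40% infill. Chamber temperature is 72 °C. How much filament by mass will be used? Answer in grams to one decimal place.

63.1 g

Interior volume = 71.3 − 35.3, so 36 cm³.
Infill deposited = 0.40 × 36, so 14.4 cm³.
Total printed volume = 35.3 + 14.4 = 49.7 cm³.
Mass = 49.7 × 1.27, so 63.119 g.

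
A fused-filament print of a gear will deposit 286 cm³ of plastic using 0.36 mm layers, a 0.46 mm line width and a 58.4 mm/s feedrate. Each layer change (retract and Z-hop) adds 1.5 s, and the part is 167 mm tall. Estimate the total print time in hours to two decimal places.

8.41 hours

Extrusion cross-section = 0.36 × 0.46, so 0.1656 mm².
Path length: 286000 mm³ / 0.1656 mm² → 1727053.1 mm.
Time extruding: 1727053.1 / 58.4 → 29572.8 s.
Layer count = ceil(167 / 0.36) = 464.
Layer-change overhead = 464 × 1.5 = 696 s.
Altogether 29572.8 + 696 = 30268.8 s, i.e. 8.41 hours.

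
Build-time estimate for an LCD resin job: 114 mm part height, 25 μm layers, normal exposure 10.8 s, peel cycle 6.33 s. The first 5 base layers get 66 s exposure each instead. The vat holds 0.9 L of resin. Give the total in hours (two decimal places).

21.77 hours

Number of layers: 114 / 0.025 → 4560 (rounded up).
Base layers = 5 × (66 + 6.33) = 361.65 s.
Normal layers = 4555 × (10.8 + 6.33) = 78027.15 s.
Total = 361.65 + 78027.15 = 78388.8 s = 21.77 hours.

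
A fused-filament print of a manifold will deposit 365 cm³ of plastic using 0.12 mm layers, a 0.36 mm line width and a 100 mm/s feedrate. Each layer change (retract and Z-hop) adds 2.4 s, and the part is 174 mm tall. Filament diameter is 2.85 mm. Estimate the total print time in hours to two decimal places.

Extrusion cross-section: 0.12 × 0.36 → 0.0432 mm².
Total extruded path = 365000/0.0432 = 8449074.1 mm.
Time extruding = 8449074.1 / 100, so 84490.7 s.
Layer count = ceil(174 / 0.12) = 1450.
Layer-change overhead = 1450 × 2.4, so 3480 s.
Altogether 84490.7 + 3480 = 87970.7 s, i.e. 24.44 hours.

24.44 hours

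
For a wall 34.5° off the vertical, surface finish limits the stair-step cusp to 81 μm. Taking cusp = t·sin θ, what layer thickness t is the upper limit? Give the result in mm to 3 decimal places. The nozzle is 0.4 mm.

0.143 mm

sin(34.5°) = 0.5664; t_max = 0.081/0.5664 = 0.143 mm.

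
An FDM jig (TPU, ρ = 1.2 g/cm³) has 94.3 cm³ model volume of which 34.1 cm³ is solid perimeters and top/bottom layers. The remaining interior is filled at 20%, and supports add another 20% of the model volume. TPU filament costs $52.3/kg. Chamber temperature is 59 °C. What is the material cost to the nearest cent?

Interior volume: 94.3 − 34.1 → 60.2 cm³.
Infill deposited: 0.20 × 60.2 → 12.04 cm³.
Support = 0.20 × 94.3, so 18.86 cm³.
Total extruded: 34.1 + 12.04 + 18.86 → 65 cm³.
Mass = 65 × 1.2 = 78 g.
At $52.3/kg: 78/1000 × 52.3 = $4.08.

$4.08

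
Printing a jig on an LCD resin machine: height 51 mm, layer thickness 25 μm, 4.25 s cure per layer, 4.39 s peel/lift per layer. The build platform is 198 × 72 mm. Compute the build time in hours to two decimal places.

4.90 hours

Layers = ⌈51/0.025⌉ = 2040.
Cycle time = 4.25 + 4.39 = 8.64 s.
Build time: 2040 × 8.64 s = 17625.6 s, i.e. 4.90 hours.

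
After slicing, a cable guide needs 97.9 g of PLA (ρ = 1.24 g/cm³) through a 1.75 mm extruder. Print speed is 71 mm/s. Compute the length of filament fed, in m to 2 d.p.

32.82 m

Extruded volume: 97.9/1.24 = 78.9516 cm³ (78951.6 mm³).
Filament cross-section = π × (1.75/2)² = 2.4053 mm².
Length = 78951.6 / 2.4053 = 32824.01 mm = 32.82 m.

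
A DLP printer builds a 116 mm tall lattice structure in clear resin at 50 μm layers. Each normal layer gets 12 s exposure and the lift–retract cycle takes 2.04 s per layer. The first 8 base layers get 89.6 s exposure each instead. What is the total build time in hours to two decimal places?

Number of layers: 116 / 0.05 → 2320 (rounded up).
Burn-in layers: 8 × (89.6 + 2.04) → 733.12 s.
Normal layers = 2312 × (12 + 2.04) = 32460.48 s.
Sum: 733.12 + 32460.48 = 33193.6 s → 9.22 hours.

9.22 hours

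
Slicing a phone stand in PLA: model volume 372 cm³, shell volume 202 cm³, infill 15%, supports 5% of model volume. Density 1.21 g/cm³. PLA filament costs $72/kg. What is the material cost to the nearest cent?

Volume inside the shell: 372 − 202 → 170 cm³.
Deposited infill = 0.15 × 170 = 25.5 cm³.
Support = 0.05 × 372 = 18.6 cm³.
Total printed volume = 202 + 25.5 + 18.6 = 246.1 cm³.
Mass: 246.1 × 1.21 → 297.781 g.
Cost = 297.781 g / 1000 × $72/kg = $21.44.

$21.44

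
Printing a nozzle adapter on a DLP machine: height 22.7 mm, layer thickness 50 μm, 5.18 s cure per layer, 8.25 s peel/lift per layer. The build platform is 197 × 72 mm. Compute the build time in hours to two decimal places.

1.69 hours

Layer count = ceil(22.7 / 0.05) = 454.
Cycle time: 5.18 + 8.25 → 13.43 s.
Total = 454 × 13.43 = 6097.22 s = 1.69 hours.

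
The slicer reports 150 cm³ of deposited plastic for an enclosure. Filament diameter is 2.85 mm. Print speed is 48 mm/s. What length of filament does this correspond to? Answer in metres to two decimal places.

Cross-section of 2.85 mm filament: π·(2.85/2)² = 6.3794 mm².
Length = 150 cm³ / 6.3794 mm² = 150000 / 6.3794 = 23513.18 mm = 23.51 m.

23.51 m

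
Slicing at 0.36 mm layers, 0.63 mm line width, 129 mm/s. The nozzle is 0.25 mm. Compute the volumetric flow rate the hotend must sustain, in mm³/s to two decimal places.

29.26

Bead cross-section: 0.36 × 0.63 → 0.2268 mm².
Volumetric flow = 129 × 0.2268 = 29.26 mm³/s.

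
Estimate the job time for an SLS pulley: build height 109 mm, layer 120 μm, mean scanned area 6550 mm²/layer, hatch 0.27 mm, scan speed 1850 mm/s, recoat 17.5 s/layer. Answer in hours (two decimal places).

Layers = ⌈109/0.12⌉ = 909.
Per-layer scan distance: 6550 / 0.27 → 24259.3 mm.
Laser time per layer = 24259.3 / 1850 = 13.1131 s.
Layer cycle = 13.1131 + 17.5 = 30.6131 s.
Build time = 909 × 30.6131 = 27827.3079 s = 7.73 hours.

7.73 hours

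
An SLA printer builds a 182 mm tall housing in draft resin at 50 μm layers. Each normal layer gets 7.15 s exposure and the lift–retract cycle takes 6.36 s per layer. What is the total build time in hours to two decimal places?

13.66 hours

Layers = ⌈182/0.05⌉ = 3640.
Per-layer time = 7.15 + 6.36 = 13.51 s.
Total = 3640 × 13.51 = 49176.4 s = 13.66 hours.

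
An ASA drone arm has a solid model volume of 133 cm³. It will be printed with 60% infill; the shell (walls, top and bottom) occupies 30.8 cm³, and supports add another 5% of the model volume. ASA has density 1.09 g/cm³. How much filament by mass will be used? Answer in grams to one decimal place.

107.7 g

Volume inside the shell: 133 − 30.8 → 102.2 cm³.
Infill volume: 0.60 × 102.2 → 61.32 cm³.
Support = 0.05 × 133 = 6.65 cm³.
Total printed volume = 30.8 + 61.32 + 6.65 = 98.77 cm³.
Mass = 98.77 × 1.09, so 107.6593 g.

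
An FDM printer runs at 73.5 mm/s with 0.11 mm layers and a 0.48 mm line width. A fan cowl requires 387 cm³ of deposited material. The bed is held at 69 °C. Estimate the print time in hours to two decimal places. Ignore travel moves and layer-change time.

27.70 hours

Extrusion cross-section = 0.11 × 0.48 = 0.0528 mm².
Path length: 387000 mm³ / 0.0528 mm² → 7329545.5 mm.
Time extruding: 7329545.5 / 73.5 → 99721.7 s.
99721.7 s = 27.70 hours.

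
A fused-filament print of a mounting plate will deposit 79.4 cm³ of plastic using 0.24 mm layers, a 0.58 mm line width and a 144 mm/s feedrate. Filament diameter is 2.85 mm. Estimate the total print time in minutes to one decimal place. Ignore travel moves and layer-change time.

66.0 minutes

Bead cross-section = 0.24 × 0.58, so 0.1392 mm².
Toolpath length = 79.4 cm³ / 0.1392 mm² = 79400 / 0.1392 = 570402.3 mm.
Extrusion time: 570402.3 / 144 → 3961.1 s.
In the requested units: 3961.1 s = 66.0 minutes.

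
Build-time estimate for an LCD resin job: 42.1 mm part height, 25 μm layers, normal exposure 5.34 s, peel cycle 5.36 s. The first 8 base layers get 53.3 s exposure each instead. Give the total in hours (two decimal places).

Layer count = ceil(42.1 / 0.025) = 1684.
Bottom layers = 8 × (53.3 + 5.36), so 469.28 s.
Normal layers = 1676 × (5.34 + 5.36), so 17933.2 s.
Sum: 469.28 + 17933.2 = 18402.48 s → 5.11 hours.

5.11 hours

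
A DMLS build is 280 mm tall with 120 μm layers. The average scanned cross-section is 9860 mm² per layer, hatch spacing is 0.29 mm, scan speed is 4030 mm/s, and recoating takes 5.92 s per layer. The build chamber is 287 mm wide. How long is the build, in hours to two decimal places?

9.31 hours

Number of layers: 280 / 0.12 → 2334 (rounded up).
Hatch length per layer = 9860 / 0.29, so 34000 mm.
Scan time per layer = 34000 / 4030, so 8.4367 s.
Layer cycle: 8.4367 + 5.92 → 14.3567 s.
2334 layers × 14.3567 s/layer = 33508.5378 s, i.e. 9.31 hours.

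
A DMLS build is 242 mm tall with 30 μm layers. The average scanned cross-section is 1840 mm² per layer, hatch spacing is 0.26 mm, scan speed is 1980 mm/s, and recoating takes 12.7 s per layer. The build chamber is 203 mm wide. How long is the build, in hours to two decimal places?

Layers = ⌈242/0.03⌉ = 8067.
Hatch length per layer = 1840 / 0.26 = 7076.9 mm.
Per-layer scan time = 7076.9 / 1980 = 3.5742 s.
Per-layer time = 3.5742 + 12.7, so 16.2742 s.
8067 layers × 16.2742 s/layer = 131283.9714 s, i.e. 36.47 hours.

36.47 hours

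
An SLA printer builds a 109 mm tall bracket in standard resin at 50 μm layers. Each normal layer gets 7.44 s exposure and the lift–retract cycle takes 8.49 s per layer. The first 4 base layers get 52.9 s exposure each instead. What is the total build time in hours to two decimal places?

Number of layers: 109 / 0.05 → 2180 (rounded up).
Burn-in layers: 4 × (52.9 + 8.49) → 245.56 s.
Regular layers = 2176 × (7.44 + 8.49) = 34663.68 s.
Sum: 245.56 + 34663.68 = 34909.24 s → 9.70 hours.

9.70 hours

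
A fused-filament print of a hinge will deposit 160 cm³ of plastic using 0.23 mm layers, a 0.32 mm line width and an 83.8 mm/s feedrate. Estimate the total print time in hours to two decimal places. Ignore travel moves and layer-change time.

7.21 hours

Line area = 0.23 × 0.32, so 0.0736 mm².
Total extruded path = 160000/0.0736 = 2173913 mm.
Print-move time = 2173913 / 83.8 = 25941.7 s.
In the requested units: 25941.7 s = 7.21 hours.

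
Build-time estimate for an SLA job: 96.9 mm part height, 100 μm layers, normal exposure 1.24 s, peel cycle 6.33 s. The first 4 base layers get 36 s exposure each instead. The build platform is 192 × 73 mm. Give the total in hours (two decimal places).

2.08 hours

Layers = ⌈96.9/0.1⌉ = 969.
Base layers = 4 × (36 + 6.33), so 169.32 s.
Normal layers: 965 × (1.24 + 6.33) → 7305.05 s.
Sum: 169.32 + 7305.05 = 7474.37 s → 2.08 hours.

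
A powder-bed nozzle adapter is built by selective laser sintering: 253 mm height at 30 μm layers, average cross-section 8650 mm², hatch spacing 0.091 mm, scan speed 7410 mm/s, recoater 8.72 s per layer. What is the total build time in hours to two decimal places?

50.48 hours

Layer count = ceil(253 / 0.03) = 8434.
Per-layer scan distance: 8650 / 0.091 → 95054.9 mm.
Per-layer scan time = 95054.9 / 7410 = 12.8279 s.
Per-layer time = 12.8279 + 8.72, so 21.5479 s.
Total: 8434 × 21.5479 s = 181734.9886 s → 50.48 hours.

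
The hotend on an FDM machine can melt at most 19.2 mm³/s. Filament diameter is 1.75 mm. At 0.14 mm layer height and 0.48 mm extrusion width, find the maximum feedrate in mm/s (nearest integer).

286 mm/s

A = 0.14 × 0.48 = 0.0672 mm².
v_max = Q/A = 19.2/0.0672 = 285.71 mm/s → 286 mm/s.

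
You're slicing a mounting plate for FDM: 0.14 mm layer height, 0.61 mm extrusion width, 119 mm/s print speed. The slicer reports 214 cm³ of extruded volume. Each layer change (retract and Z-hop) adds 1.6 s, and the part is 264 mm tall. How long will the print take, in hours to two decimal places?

Bead cross-section: 0.14 × 0.61 → 0.0854 mm².
Path length: 214000 mm³ / 0.0854 mm² → 2505854.8 mm.
Time extruding: 2505854.8 / 119 → 21057.6 s.
Layers = ⌈264/0.14⌉ = 1886.
Non-print overhead: 1886 × 1.6 → 3017.6 s.
Altogether 21057.6 + 3017.6 = 24075.2 s, i.e. 6.69 hours.

6.69 hours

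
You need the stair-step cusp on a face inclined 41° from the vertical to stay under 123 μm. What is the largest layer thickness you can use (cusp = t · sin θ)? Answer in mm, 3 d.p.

Layer height = cusp / sin(41°) = 0.123 / 0.6561 = 0.187 mm.

0.187 mm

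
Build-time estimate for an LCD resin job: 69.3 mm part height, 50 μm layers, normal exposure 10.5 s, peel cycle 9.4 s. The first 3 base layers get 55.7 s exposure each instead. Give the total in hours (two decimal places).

7.70 hours

Layer count = ceil(69.3 / 0.05) = 1386.
Base layers = 3 × (55.7 + 9.4), so 195.3 s.
Remaining layers: 1383 × (10.5 + 9.4) → 27521.7 s.
Total = 195.3 + 27521.7 = 27717 s = 7.70 hours.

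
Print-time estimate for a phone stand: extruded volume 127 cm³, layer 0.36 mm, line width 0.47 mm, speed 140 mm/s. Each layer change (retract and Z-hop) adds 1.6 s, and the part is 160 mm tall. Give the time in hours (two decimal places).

Bead cross-section = 0.36 × 0.47 = 0.1692 mm².
Toolpath length = 127 cm³ / 0.1692 mm² = 127000 / 0.1692 = 750591 mm.
Extrusion time: 750591 / 140 → 5361.4 s.
Layers = ⌈160/0.36⌉ = 445.
Z-hop total = 445 × 1.6 = 712 s.
Total = 5361.4 + 712 = 6073.4 s = 1.69 hours.

1.69 hours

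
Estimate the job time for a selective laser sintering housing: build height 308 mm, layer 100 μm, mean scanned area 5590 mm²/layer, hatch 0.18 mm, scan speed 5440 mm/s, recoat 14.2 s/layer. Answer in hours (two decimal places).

17.03 hours

Number of layers: 308 / 0.1 → 3080 (rounded up).
Hatch length per layer = 5590 / 0.18, so 31055.6 mm.
Per-layer scan time = 31055.6 / 5440, so 5.7088 s.
Layer cycle = 5.7088 + 14.2 = 19.9088 s.
3080 layers × 19.9088 s/layer = 61319.104 s, i.e. 17.03 hours.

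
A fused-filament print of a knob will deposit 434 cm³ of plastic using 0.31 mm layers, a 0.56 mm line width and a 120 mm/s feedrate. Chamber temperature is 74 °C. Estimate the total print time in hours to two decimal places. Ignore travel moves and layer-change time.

5.79 hours

Bead cross-section: 0.31 × 0.56 → 0.1736 mm².
Total extruded path = 434000/0.1736 = 2500000 mm.
Time extruding = 2500000 / 120 = 20833.3 s.
20833.3 s = 5.79 hours.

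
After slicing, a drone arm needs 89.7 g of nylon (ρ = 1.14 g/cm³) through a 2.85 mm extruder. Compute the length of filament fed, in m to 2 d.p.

12.33 m

Extruded volume: 89.7/1.14 = 78.6842 cm³ (78684.2 mm³).
A = π r² = π × 1.425² = 6.3794 mm².
Length = 78684.2 / 6.3794 = 12334.11 mm = 12.33 m.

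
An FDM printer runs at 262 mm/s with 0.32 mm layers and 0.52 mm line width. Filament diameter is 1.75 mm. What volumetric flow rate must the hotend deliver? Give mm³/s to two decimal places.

43.60

Extrusion cross-section = 0.32 × 0.52 = 0.1664 mm².
Q = v·A = 262 × 0.1664 = 43.60 mm³/s.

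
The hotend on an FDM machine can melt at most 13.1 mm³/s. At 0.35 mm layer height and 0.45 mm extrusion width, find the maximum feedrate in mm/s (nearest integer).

Extrusion cross-section: 0.35 × 0.45 → 0.1575 mm².
v_max = Q/A = 13.1/0.1575 = 83.17 mm/s → 83 mm/s.

83 mm/s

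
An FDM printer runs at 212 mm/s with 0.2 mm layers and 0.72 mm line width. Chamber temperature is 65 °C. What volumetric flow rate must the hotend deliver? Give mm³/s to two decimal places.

Bead cross-section = 0.2 × 0.72 = 0.144 mm².
Q = v·A = 212 × 0.144 = 30.53 mm³/s.

30.53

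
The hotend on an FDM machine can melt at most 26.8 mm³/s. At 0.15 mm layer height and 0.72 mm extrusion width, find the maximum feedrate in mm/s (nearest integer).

248 mm/s

A = 0.15 × 0.72 = 0.108 mm².
Max speed = 26.8 / 0.108 = 248.15 ≈ 248 mm/s.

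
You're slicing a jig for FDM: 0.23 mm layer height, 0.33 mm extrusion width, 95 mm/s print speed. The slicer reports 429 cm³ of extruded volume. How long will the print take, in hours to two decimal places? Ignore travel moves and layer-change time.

16.53 hours

Line area = 0.23 × 0.33 = 0.0759 mm².
Toolpath length = 429 cm³ / 0.0759 mm² = 429000 / 0.0759 = 5652173.9 mm.
Time extruding: 5652173.9 / 95 → 59496.6 s.
Converting: 59496.6 s = 16.53 hours.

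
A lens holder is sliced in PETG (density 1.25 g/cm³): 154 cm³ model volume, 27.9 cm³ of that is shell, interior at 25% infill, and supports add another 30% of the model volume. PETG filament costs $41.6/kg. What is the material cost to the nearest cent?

$5.49

Volume inside the shell = 154 − 27.9 = 126.1 cm³.
Infill deposited = 0.25 × 126.1, so 31.525 cm³.
Support = 0.30 × 154, so 46.2 cm³.
Total extruded = 27.9 + 31.525 + 46.2 = 105.625 cm³.
Mass = 105.625 × 1.25, so 132.03125 g.
At $41.6/kg: 132.03125/1000 × 41.6 = $5.49.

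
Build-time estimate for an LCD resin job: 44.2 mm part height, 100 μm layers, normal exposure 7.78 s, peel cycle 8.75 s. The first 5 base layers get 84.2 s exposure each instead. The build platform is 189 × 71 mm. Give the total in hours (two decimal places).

Layers = ⌈44.2/0.1⌉ = 442.
Base layers = 5 × (84.2 + 8.75) = 464.75 s.
Normal layers = 437 × (7.78 + 8.75), so 7223.61 s.
Sum: 464.75 + 7223.61 = 7688.36 s → 2.14 hours.

2.14 hours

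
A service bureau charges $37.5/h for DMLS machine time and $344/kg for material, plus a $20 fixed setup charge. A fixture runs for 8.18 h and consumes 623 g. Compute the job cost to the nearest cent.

Time charge = 37.5 × 8.18 = $306.75.
Material cost = 344 × 623/1000, so $214.312.
Total = 306.75 + 214.312 + 20 = 541.062 ≈ $541.06.

$541.06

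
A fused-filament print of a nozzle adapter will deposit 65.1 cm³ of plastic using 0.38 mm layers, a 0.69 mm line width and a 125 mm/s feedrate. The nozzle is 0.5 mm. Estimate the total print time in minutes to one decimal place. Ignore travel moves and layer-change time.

33.1 minutes

Extrusion cross-section: 0.38 × 0.69 → 0.2622 mm².
Path length: 65100 mm³ / 0.2622 mm² → 248283.8 mm.
Print-move time: 248283.8 / 125 → 1986.3 s.
In the requested units: 1986.3 s = 33.1 minutes.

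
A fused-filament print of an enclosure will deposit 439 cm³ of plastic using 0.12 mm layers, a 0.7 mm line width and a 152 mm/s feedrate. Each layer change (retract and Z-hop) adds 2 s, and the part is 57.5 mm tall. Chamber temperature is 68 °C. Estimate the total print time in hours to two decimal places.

Bead cross-section = 0.12 × 0.7, so 0.084 mm².
Total extruded path = 439000/0.084 = 5226190.5 mm.
Time extruding = 5226190.5 / 152 = 34382.8 s.
Layers = ⌈57.5/0.12⌉ = 480.
Z-hop total: 480 × 2 → 960 s.
Total = 34382.8 + 960 = 35342.8 s = 9.82 hours.

9.82 hours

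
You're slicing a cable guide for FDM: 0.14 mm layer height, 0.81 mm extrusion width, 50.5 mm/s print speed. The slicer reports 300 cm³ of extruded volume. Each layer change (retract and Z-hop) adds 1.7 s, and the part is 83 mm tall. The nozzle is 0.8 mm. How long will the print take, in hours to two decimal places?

Extrusion cross-section = 0.14 × 0.81 = 0.1134 mm².
Path length: 300000 mm³ / 0.1134 mm² → 2645502.6 mm.
Extrusion time = 2645502.6 / 50.5 = 52386.2 s.
Layers = ⌈83/0.14⌉ = 593.
Non-print overhead = 593 × 1.7 = 1008.1 s.
Altogether 52386.2 + 1008.1 = 53394.3 s, i.e. 14.83 hours.

14.83 hours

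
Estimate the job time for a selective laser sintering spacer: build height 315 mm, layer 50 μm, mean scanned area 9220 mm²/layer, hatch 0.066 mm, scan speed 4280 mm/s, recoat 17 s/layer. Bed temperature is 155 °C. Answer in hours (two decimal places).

86.87 hours

Number of layers: 315 / 0.05 → 6300 (rounded up).
Scan path per layer: 9220 / 0.066 → 139697 mm.
Per-layer scan time = 139697 / 4280 = 32.6395 s.
Layer cycle = 32.6395 + 17, so 49.6395 s.
6300 layers × 49.6395 s/layer = 312728.85 s, i.e. 86.87 hours.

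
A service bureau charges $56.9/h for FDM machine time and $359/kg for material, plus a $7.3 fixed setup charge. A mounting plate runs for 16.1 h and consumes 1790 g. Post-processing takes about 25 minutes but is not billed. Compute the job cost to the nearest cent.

$1566.00

Machine cost: 56.9 × 16.1 → $916.09.
Material charge = 359 × 1790/1000 = $642.61.
Total = 916.09 + 642.61 + 7.3 = $1566.00.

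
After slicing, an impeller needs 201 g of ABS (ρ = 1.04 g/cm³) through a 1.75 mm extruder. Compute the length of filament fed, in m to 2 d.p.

Volume = 201 g / 1.04 g·cm⁻³ = 193.2692 cm³ = 193269.2 mm³.
Cross-section of 1.75 mm filament: π·(1.75/2)² = 2.4053 mm².
Length = 193269.2 / 2.4053 = 80351.39 mm = 80.35 m.

80.35 m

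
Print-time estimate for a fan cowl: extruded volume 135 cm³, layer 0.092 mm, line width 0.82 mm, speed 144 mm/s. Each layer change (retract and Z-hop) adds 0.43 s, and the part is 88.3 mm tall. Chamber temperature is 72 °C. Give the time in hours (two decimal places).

3.57 hours

Line area = 0.092 × 0.82 = 0.07544 mm².
Total extruded path = 135000/0.07544 = 1789501.6 mm.
Print-move time = 1789501.6 / 144, so 12427.1 s.
Layers = ⌈88.3/0.092⌉ = 960.
Z-hop total: 960 × 0.43 → 412.8 s.
Total = 12427.1 + 412.8 = 12839.9 s = 3.57 hours.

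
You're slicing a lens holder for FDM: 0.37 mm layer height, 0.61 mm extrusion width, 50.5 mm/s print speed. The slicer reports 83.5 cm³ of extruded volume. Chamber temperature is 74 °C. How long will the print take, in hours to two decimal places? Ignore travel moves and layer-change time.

Line area = 0.37 × 0.61, so 0.2257 mm².
Toolpath length = 83.5 cm³ / 0.2257 mm² = 83500 / 0.2257 = 369960.1 mm.
Print-move time = 369960.1 / 50.5, so 7325.9 s.
In the requested units: 7325.9 s = 2.03 hours.

2.03 hours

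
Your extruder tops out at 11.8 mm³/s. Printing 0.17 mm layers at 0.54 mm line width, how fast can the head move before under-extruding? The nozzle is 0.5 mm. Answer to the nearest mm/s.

Bead cross-section = 0.17 × 0.54, so 0.0918 mm².
Max speed = 11.8 / 0.0918 = 128.54 ≈ 129 mm/s.

129 mm/s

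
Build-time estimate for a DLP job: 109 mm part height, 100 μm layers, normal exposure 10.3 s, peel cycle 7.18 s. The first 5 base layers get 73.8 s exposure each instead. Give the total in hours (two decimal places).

Layer count = ceil(109 / 0.1) = 1090.
Burn-in layers = 5 × (73.8 + 7.18), so 404.9 s.
Remaining layers = 1085 × (10.3 + 7.18) = 18965.8 s.
Sum: 404.9 + 18965.8 = 19370.7 s → 5.38 hours.

5.38 hours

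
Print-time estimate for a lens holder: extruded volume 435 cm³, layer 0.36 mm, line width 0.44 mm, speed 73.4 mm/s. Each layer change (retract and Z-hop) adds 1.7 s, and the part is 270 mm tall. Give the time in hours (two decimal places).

10.75 hours

Bead cross-section = 0.36 × 0.44 = 0.1584 mm².
Total extruded path = 435000/0.1584 = 2746212.1 mm.
Print-move time = 2746212.1 / 73.4 = 37414.3 s.
Layer count = ceil(270 / 0.36) = 750.
Layer-change overhead = 750 × 1.7, so 1275 s.
Total = 37414.3 + 1275 = 38689.3 s = 10.75 hours.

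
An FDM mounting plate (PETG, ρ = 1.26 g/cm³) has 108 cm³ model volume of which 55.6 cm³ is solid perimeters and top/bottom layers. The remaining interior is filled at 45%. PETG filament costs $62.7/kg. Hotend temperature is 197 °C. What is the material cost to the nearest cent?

$6.26

Interior volume = 108 − 55.6 = 52.4 cm³.
Infill volume = 0.45 × 52.4 = 23.58 cm³.
Deposited volume: 55.6 + 23.58 → 79.18 cm³.
Mass = 79.18 × 1.26 = 99.7668 g.
Cost = 99.7668 g / 1000 × $62.7/kg = $6.26.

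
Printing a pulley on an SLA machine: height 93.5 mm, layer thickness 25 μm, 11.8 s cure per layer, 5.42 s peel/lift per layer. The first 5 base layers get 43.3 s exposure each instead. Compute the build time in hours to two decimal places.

17.93 hours

Layer count = ceil(93.5 / 0.025) = 3740.
Burn-in layers = 5 × (43.3 + 5.42), so 243.6 s.
Normal layers = 3735 × (11.8 + 5.42), so 64316.7 s.
Sum: 243.6 + 64316.7 = 64560.3 s → 17.93 hours.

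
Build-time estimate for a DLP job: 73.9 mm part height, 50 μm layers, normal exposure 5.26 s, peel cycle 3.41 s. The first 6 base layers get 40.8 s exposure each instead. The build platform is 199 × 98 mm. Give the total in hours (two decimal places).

3.62 hours

Layer count = ceil(73.9 / 0.05) = 1478.
Burn-in layers: 6 × (40.8 + 3.41) → 265.26 s.
Normal layers: 1472 × (5.26 + 3.41) → 12762.24 s.
Sum: 265.26 + 12762.24 = 13027.5 s → 3.62 hours.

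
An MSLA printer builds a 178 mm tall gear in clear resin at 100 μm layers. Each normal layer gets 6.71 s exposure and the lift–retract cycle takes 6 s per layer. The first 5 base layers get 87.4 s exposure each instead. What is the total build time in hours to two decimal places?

6.40 hours

Layer count = ceil(178 / 0.1) = 1780.
Bottom layers = 5 × (87.4 + 6) = 467 s.
Normal layers = 1775 × (6.71 + 6) = 22560.25 s.
Sum: 467 + 22560.25 = 23027.25 s → 6.40 hours.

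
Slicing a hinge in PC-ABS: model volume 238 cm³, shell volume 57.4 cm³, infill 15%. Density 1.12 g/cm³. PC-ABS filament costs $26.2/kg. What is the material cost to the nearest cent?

$2.48

Interior volume = 238 − 57.4 = 180.6 cm³.
Deposited infill: 0.15 × 180.6 → 27.09 cm³.
Total printed volume: 57.4 + 27.09 → 84.49 cm³.
Mass = 84.49 × 1.12 = 94.6288 g.
At $26.2/kg: 94.6288/1000 × 26.2 = $2.48.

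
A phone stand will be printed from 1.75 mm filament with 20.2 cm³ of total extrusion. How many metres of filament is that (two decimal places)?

Cross-section of 1.75 mm filament: π·(1.75/2)² = 2.4053 mm².
L = 20200 mm³ / 2.4053 mm² = 8398.12 mm, i.e. 8.40 m.

8.40 m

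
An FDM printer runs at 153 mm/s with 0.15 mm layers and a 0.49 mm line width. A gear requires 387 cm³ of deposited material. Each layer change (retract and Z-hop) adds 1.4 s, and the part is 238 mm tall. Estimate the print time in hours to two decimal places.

Bead cross-section = 0.15 × 0.49 = 0.0735 mm².
Path length: 387000 mm³ / 0.0735 mm² → 5265306.1 mm.
Extrusion time = 5265306.1 / 153 = 34413.8 s.
Layer count = ceil(238 / 0.15) = 1587.
Layer-change overhead = 1587 × 1.4 = 2221.8 s.
Altogether 34413.8 + 2221.8 = 36635.6 s, i.e. 10.18 hours.

10.18 hours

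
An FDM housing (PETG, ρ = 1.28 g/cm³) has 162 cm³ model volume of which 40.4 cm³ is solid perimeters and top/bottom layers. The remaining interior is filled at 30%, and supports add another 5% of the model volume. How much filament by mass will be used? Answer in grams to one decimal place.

Volume inside the shell = 162 − 40.4, so 121.6 cm³.
Deposited infill = 0.30 × 121.6 = 36.48 cm³.
Support = 0.05 × 162 = 8.1 cm³.
Total printed volume = 40.4 + 36.48 + 8.1, so 84.98 cm³.
Mass = 84.98 × 1.28, so 108.7744 g.

108.8 g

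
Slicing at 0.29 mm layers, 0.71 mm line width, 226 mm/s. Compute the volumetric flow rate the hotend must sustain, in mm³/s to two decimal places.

A = 0.29 × 0.71 = 0.2059 mm².
Volumetric flow = 226 × 0.2059 = 46.53 mm³/s.

46.53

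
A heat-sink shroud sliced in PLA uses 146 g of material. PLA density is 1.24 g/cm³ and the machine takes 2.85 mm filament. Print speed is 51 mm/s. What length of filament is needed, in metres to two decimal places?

Extruded volume: 146/1.24 = 117.7419 cm³ (117741.9 mm³).
Filament cross-section = π × (2.85/2)² = 6.3794 mm².
Length = 117741.9 / 6.3794 = 18456.58 mm = 18.46 m.

18.46 m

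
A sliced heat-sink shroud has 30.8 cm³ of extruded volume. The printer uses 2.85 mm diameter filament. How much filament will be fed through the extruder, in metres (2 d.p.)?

4.83 m

Filament cross-section = π × (2.85/2)² = 6.3794 mm².
Length = 30.8 cm³ / 6.3794 mm² = 30800 / 6.3794 = 4828.04 mm = 4.83 m.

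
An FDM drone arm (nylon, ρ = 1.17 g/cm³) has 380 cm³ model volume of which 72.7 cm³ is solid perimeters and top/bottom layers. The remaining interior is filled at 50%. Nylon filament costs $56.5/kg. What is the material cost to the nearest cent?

$14.96

Infill region = 380 − 72.7 = 307.3 cm³.
Infill deposited: 0.50 × 307.3 → 153.65 cm³.
Total extruded = 72.7 + 153.65 = 226.35 cm³.
Mass: 226.35 × 1.17 → 264.8295 g.
Cost = 264.8295 g / 1000 × $56.5/kg = $14.96.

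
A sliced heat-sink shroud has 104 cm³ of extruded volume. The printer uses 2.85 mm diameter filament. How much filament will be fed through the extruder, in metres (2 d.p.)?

A = π r² = π × 1.425² = 6.3794 mm².
L = 104000 mm³ / 6.3794 mm² = 16302.47 mm, i.e. 16.30 m.

16.30 m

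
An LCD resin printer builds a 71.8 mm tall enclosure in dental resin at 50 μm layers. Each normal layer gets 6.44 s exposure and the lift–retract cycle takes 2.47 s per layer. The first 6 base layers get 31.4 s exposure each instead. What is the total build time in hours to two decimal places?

Layer count = ceil(71.8 / 0.05) = 1436.
Bottom layers = 6 × (31.4 + 2.47), so 203.22 s.
Remaining layers = 1430 × (6.44 + 2.47) = 12741.3 s.
Total = 203.22 + 12741.3 = 12944.52 s = 3.60 hours.

3.60 hours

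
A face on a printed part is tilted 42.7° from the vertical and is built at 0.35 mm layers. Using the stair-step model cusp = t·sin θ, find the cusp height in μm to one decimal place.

h_c = t·sin θ = 0.35 × 0.6782 = 0.23737 mm (237.4 μm).

237.4 μm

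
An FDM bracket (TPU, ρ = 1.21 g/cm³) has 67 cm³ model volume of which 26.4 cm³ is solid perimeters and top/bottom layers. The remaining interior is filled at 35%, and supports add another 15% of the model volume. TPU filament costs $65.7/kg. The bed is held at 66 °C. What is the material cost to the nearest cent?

Infill region: 67 − 26.4 → 40.6 cm³.
Infill volume = 0.35 × 40.6 = 14.21 cm³.
Support = 0.15 × 67, so 10.05 cm³.
Total printed volume = 26.4 + 14.21 + 10.05 = 50.66 cm³.
Mass: 50.66 × 1.21 → 61.2986 g.
At $65.7/kg: 61.2986/1000 × 65.7 = $4.03.

$4.03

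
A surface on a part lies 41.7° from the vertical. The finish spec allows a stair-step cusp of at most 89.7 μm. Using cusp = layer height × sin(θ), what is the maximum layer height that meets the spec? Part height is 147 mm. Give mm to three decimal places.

sin(41.7°) = 0.6652; t_max = 0.0897/0.6652 = 0.135 mm.

0.135 mm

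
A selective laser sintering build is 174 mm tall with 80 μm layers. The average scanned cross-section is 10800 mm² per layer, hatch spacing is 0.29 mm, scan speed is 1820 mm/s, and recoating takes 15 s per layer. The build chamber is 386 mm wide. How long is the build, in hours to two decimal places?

21.43 hours

Layer count = ceil(174 / 0.08) = 2175.
Hatch length per layer = 10800 / 0.29 = 37241.4 mm.
Scan time per layer = 37241.4 / 1820, so 20.4623 s.
Layer cycle = 20.4623 + 15, so 35.4623 s.
Total: 2175 × 35.4623 s = 77130.5025 s → 21.43 hours.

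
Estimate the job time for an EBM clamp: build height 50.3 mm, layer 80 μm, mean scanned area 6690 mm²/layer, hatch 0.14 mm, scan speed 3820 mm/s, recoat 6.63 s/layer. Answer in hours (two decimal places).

3.34 hours

Number of layers: 50.3 / 0.08 → 629 (rounded up).
Per-layer scan distance = 6690 / 0.14, so 47785.7 mm.
Scan time per layer = 47785.7 / 3820 = 12.5093 s.
Layer cycle = 12.5093 + 6.63, so 19.1393 s.
629 layers × 19.1393 s/layer = 12038.6197 s, i.e. 3.34 hours.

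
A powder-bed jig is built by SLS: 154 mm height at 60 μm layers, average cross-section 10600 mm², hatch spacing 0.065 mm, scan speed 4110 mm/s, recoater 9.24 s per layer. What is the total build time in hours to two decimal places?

Number of layers: 154 / 0.06 → 2567 (rounded up).
Per-layer scan distance = 10600 / 0.065 = 163076.9 mm.
Scan time per layer = 163076.9 / 4110 = 39.6781 s.
Layer cycle = 39.6781 + 9.24 = 48.9181 s.
2567 layers × 48.9181 s/layer = 125572.7627 s, i.e. 34.88 hours.

34.88 hours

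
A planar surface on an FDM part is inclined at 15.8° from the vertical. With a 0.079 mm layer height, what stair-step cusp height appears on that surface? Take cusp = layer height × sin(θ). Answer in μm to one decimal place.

21.5 μm

sin(15.8°) = 0.2723, so cusp = 0.079 × 0.2723 = 0.021512 mm → 21.5 μm.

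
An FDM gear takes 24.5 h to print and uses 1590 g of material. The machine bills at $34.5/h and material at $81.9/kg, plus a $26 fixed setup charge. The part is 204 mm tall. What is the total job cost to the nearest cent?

$1001.47

Machine cost = 34.5 × 24.5 = $845.25.
Feedstock cost: 81.9 × 1590/1000 → $130.221.
Adding setup: 845.25 + 130.221 + 26 → 1001.471 ≈ $1001.47.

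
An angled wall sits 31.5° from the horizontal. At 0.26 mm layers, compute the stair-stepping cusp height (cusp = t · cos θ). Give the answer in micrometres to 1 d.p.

221.7 μm

h_c = t·cos θ = 0.26 × 0.8526 = 0.221676 mm (221.7 μm).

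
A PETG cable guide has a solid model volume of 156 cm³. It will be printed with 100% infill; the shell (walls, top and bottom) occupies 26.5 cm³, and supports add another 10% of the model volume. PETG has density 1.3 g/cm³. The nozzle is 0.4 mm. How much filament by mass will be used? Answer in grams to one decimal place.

Volume inside the shell = 156 − 26.5, so 129.5 cm³.
Deposited infill: 1.00 × 129.5 → 129.5 cm³.
Support: 0.10 × 156 → 15.6 cm³.
Total printed volume = 26.5 + 129.5 + 15.6 = 171.6 cm³.
Mass = 171.6 × 1.3, so 223.08 g.

223.1 g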